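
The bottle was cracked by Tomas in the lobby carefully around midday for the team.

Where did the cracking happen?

'in the lobby' marks the location of the cracking event.

in the lobby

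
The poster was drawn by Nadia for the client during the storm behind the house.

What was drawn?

'the poster' marks the patient of the drawing event.

the poster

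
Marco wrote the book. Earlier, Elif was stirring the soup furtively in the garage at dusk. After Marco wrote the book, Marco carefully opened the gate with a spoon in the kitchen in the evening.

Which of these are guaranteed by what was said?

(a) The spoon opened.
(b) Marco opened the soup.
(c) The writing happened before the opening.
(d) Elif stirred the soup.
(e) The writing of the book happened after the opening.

(a) Not entailed — the gate is what opened, not the spoon.
(b) Not entailed — Marco opened the gate, not the soup; the soup belongs to the stirring event.
(c) Entailed — the narrative places the writing before the opening.
(d) Entailed — 'stir' is an activity; 'was stirring' entails that some stirring happened, so 'stirred' holds.
(e) Not entailed — the narrative places the writing before the opening, not after.

(c), (d)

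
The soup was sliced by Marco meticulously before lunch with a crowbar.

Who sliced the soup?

Marco

'Marco' marks the agent of the slicing event.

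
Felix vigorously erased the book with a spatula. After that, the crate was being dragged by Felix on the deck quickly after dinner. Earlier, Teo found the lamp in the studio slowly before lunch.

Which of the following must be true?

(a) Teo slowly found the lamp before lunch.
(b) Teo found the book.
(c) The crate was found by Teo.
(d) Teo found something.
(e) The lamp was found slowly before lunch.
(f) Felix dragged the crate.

(a) Entailed — every conjunct here is already in the original finding event.
(b) Not entailed — Teo found the lamp, not the book; the book belongs to the erasing event.
(c) Not entailed — Teo found the lamp, not the crate; the crate belongs to the dragging event.
(d) Entailed — the original entails any weakening of itself; this just drops 'slowly', 'before lunch', 'in the studio' and generalizes the patient.
(e) Entailed — the original entails any weakening of itself; this just drops 'in the studio' and generalizes the agent.
(f) Entailed — 'drag' is an activity; 'was dragging' entails that some dragging happened, so 'dragged' holds.

(a), (d), (e), (f)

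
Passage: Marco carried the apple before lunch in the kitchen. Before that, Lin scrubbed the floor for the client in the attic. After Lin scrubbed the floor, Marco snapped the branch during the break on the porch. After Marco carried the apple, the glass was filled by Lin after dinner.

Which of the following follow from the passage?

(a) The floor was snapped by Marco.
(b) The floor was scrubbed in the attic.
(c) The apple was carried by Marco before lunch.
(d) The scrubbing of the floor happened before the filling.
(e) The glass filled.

(b), (c), (d), (e)

(a) Not entailed — Marco snapped the branch, not the floor; the floor belongs to the scrubbing event.
(b) Entailed — every conjunct here is already in the original scrubbing event.
(c) Entailed — every conjunct here is already in the original carrying event.
(d) Entailed — the narrative places the scrubbing before the filling.
(e) Entailed — 'Lin filled the glass' is causative; it entails the inchoative 'the glass filled'.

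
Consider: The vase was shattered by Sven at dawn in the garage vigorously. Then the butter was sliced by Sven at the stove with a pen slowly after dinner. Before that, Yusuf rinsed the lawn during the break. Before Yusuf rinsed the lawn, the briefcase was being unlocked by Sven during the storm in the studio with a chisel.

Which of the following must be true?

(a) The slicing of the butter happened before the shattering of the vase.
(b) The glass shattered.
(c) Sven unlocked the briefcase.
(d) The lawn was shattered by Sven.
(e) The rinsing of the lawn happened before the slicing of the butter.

(e)

(a) Not entailed — the narrative places the shattering before the slicing, not after.
(b) Not entailed — the vase is what shattered, not the glass.
(c) Not entailed — 'was unlocking' is progressive on an accomplishment; it does not entail the completed 'unlocked'.
(d) Not entailed — Sven shattered the vase, not the lawn; the lawn belongs to the rinsing event.
(e) Entailed — the narrative places the rinsing before the slicing.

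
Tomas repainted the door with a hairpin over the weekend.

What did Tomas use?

a hairpin

'with a hairpin' marks the instrument of the repainting event.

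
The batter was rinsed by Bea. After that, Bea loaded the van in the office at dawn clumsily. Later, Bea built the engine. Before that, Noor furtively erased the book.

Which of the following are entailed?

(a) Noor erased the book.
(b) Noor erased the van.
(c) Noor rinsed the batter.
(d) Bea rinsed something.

(a) Entailed — every conjunct here is already in the original erasing event.
(b) Not entailed — Noor erased the book, not the van; the van belongs to the loading event.
(c) Not entailed — the passage has Bea rinsing the batter, not Noor.
(d) Entailed — generalizing the patient leaves a sub-description the original still satisfies.

(a), (d)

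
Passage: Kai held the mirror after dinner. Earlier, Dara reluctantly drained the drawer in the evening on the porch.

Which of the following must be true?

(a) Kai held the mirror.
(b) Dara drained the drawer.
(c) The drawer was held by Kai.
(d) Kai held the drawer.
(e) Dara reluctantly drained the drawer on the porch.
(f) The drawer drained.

(a) Entailed — this follows by dropping conjuncts from the holding event's description.
(b) Entailed — dropping 'in the evening', 'on the porch', 'reluctantly' leaves a sub-description the original still satisfies.
(c) Not entailed — Kai held the mirror, not the drawer; the drawer belongs to the draining event.
(d) Not entailed — Kai held the mirror, not the drawer; the drawer belongs to the draining event.
(e) Entailed — every conjunct here is already in the original draining event.
(f) Entailed — 'Dara drained the drawer' is causative; it entails the inchoative 'the drawer drained'.

(a), (b), (e), (f)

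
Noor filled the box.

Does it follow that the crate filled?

Nothing is said about any crate; only the box is affected.

no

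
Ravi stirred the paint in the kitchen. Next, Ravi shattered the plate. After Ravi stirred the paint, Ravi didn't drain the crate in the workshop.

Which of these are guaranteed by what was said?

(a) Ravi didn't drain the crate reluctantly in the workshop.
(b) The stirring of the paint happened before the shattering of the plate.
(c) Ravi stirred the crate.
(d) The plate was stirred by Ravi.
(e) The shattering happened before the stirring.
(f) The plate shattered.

(a) Entailed — under negation, adding a further restriction is entailed: if no such draining event occurred, none occurred reluctantly either.
(b) Entailed — the narrative places the stirring before the shattering.
(c) Not entailed — Ravi stirred the paint, not the crate; the crate belongs to the draining event.
(d) Not entailed — Ravi stirred the paint, not the plate; the plate belongs to the shattering event.
(e) Not entailed — the narrative places the stirring before the shattering, not after.
(f) Entailed — 'Ravi shattered the plate' is causative; it entails the inchoative 'the plate shattered'.

(a), (b), (f)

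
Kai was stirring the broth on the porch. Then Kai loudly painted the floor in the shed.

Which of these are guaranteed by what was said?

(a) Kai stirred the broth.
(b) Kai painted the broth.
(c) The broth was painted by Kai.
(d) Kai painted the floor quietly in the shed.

(a) Entailed — 'stir' is an activity; 'was stirring' entails that some stirring happened, so 'stirred' holds.
(b) Not entailed — Kai painted the floor, not the broth; the broth belongs to the stirring event.
(c) Not entailed — Kai painted the floor, not the broth; the broth belongs to the stirring event.
(d) Not entailed — 'quietly' adds a manner not in (and inconsistent with) the original.

(a)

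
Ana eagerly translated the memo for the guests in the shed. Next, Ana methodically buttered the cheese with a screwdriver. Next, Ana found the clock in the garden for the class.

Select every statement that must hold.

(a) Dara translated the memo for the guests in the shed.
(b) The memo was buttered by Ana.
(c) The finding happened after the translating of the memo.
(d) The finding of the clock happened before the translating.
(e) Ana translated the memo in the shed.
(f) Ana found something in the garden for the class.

(a) Not entailed — the passage has Ana translating the memo, not Dara.
(b) Not entailed — Ana buttered the cheese, not the memo; the memo belongs to the translating event.
(c) Entailed — the narrative places the translating before the finding.
(d) Not entailed — the narrative places the translating before the finding, not after.
(e) Entailed — the original entails any weakening of itself; this just drops 'for the guests', 'eagerly'.
(f) Entailed — the original entails any weakening of itself; this just generalizes the patient.

(c), (e), (f)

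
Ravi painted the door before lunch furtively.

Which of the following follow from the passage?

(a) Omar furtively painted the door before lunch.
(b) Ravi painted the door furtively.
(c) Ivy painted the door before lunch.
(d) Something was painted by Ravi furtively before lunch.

(b), (d)

(a) Not entailed — the passage has Ravi painting the door, not Omar.
(b) Entailed — this follows by dropping conjuncts from the painting event's description.
(c) Not entailed — the passage has Ravi painting the door, not Ivy.
(d) Entailed — the original entails any weakening of itself; this just generalizes the patient.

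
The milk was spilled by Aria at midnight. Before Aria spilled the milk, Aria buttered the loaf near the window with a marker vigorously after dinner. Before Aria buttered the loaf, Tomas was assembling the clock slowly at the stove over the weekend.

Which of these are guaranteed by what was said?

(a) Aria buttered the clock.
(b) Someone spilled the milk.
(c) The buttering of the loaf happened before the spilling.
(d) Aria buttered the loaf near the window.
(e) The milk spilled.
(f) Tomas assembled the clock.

(a) Not entailed — Aria buttered the loaf, not the clock; the clock belongs to the assembling event.
(b) Entailed — this follows by dropping conjuncts from the spilling event's description.
(c) Entailed — the narrative places the buttering before the spilling.
(d) Entailed — dropping 'after dinner', 'vigorously', 'with a marker' leaves a sub-description the original still satisfies.
(e) Entailed — 'Aria spilled the milk' is causative; it entails the inchoative 'the milk spilled'.
(f) Not entailed — 'was assembling' is progressive on an accomplishment; it does not entail the completed 'assembled'.

(b), (c), (d), (e)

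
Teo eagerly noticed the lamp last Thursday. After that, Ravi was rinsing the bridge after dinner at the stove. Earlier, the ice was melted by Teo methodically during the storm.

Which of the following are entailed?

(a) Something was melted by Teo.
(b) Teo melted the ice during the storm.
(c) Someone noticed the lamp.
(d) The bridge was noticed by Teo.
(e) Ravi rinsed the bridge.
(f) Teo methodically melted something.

(a) Entailed — every conjunct here is already in the original melting event.
(b) Entailed — dropping 'methodically' leaves a sub-description the original still satisfies.
(c) Entailed — this follows by dropping conjuncts from the noticing event's description.
(d) Not entailed — Teo noticed the lamp, not the bridge; the bridge belongs to the rinsing event.
(e) Entailed — 'rinse' is an activity; 'was rinsing' entails that some rinsing happened, so 'rinsed' holds.
(f) Entailed — the original entails any weakening of itself; this just drops 'during the storm' and generalizes the patient.

(a), (b), (c), (e), (f)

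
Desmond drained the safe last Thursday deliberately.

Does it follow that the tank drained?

Nothing is said about any tank; only the safe is affected.

no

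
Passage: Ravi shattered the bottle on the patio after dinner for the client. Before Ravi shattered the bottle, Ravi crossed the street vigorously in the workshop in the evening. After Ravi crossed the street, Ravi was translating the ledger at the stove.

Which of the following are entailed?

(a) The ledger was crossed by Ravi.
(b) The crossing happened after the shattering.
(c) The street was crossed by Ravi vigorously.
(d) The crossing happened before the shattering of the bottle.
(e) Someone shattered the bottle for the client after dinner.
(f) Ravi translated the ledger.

(c), (d), (e)

(a) Not entailed — Ravi crossed the street, not the ledger; the ledger belongs to the translating event.
(b) Not entailed — the narrative places the crossing before the shattering, not after.
(c) Entailed — dropping 'in the workshop', 'in the evening' leaves a sub-description the original still satisfies.
(d) Entailed — the narrative places the crossing before the shattering.
(e) Entailed — the original entails any weakening of itself; this just drops 'on the patio' and generalizes the agent.
(f) Not entailed — 'was translating' is progressive on an accomplishment; it does not entail the completed 'translated'.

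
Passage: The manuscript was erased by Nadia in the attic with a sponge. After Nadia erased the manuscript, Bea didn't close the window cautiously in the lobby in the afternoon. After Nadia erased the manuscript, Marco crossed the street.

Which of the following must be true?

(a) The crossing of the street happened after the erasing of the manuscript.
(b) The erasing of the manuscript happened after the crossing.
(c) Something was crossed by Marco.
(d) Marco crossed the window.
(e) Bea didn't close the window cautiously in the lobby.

(a), (c)

(a) Entailed — the narrative places the erasing before the crossing.
(b) Not entailed — the narrative places the erasing before the crossing, not after.
(c) Entailed — this follows by dropping conjuncts from the crossing event's description.
(d) Not entailed — Marco crossed the street, not the window; the window belongs to the closing event.
(e) Not entailed — dropping 'in the afternoon' under negation is not valid — the original leaves open that Bea closed the window some other way.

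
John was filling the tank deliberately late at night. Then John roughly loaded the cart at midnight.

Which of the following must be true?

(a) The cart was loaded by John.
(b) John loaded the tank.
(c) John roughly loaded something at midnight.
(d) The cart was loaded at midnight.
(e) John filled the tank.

(a), (c), (d)

(a) Entailed — dropping 'roughly', 'at midnight' leaves a sub-description the original still satisfies.
(b) Not entailed — John loaded the cart, not the tank; the tank belongs to the filling event.
(c) Entailed — this follows by dropping conjuncts from the loading event's description.
(d) Entailed — the original entails any weakening of itself; this just drops 'roughly' and generalizes the agent.
(e) Not entailed — 'was filling' is progressive on an accomplishment; it does not entail the completed 'filled'.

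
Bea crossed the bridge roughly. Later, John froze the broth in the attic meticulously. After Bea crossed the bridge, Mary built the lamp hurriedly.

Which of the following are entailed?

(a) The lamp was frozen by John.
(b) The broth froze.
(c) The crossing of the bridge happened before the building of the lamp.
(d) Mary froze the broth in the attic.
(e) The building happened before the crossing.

(a) Not entailed — John froze the broth, not the lamp; the lamp belongs to the building event.
(b) Entailed — 'John froze the broth' is causative; it entails the inchoative 'the broth froze'.
(c) Entailed — the narrative places the crossing before the building.
(d) Not entailed — the passage has John freezing the broth, not Mary.
(e) Not entailed — the narrative places the crossing before the building, not after.

(b), (c)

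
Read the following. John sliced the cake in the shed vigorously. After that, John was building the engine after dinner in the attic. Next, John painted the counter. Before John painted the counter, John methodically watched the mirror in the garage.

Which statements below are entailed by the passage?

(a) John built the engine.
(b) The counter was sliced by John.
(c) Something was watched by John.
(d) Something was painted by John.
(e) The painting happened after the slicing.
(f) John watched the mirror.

(a) Not entailed — 'was building' is progressive on an accomplishment; it does not entail the completed 'built'.
(b) Not entailed — John sliced the cake, not the counter; the counter belongs to the painting event.
(c) Entailed — every conjunct here is already in the original watching event.
(d) Entailed — the original entails any weakening of itself; this just generalizes the patient.
(e) Entailed — the narrative places the slicing before the painting.
(f) Entailed — this follows by dropping conjuncts from the watching event's description.

(c), (d), (e), (f)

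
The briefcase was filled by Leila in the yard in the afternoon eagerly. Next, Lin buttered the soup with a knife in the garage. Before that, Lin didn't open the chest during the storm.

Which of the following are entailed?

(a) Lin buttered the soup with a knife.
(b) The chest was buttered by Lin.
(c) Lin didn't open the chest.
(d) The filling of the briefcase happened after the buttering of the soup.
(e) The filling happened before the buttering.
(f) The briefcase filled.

(a), (e), (f)

(a) Entailed — dropping 'in the garage' leaves a sub-description the original still satisfies.
(b) Not entailed — Lin buttered the soup, not the chest; the chest belongs to the opening event.
(c) Not entailed — dropping 'during the storm' under negation is not valid — the original leaves open that Lin opened the chest some other way.
(d) Not entailed — the narrative places the filling before the buttering, not after.
(e) Entailed — the narrative places the filling before the buttering.
(f) Entailed — 'Leila filled the briefcase' is causative; it entails the inchoative 'the briefcase filled'.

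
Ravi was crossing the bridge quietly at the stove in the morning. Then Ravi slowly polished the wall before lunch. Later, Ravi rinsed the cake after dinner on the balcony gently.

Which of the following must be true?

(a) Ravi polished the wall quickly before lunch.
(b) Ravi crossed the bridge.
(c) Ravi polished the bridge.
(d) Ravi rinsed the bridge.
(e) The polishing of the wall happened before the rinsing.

(a) Not entailed — 'quickly' adds a manner not in (and inconsistent with) the original.
(b) Not entailed — 'was crossing' is progressive on an accomplishment; it does not entail the completed 'crossed'.
(c) Not entailed — Ravi polished the wall, not the bridge; the bridge belongs to the crossing event.
(d) Not entailed — Ravi rinsed the cake, not the bridge; the bridge belongs to the crossing event.
(e) Entailed — the narrative places the polishing before the rinsing.

(e)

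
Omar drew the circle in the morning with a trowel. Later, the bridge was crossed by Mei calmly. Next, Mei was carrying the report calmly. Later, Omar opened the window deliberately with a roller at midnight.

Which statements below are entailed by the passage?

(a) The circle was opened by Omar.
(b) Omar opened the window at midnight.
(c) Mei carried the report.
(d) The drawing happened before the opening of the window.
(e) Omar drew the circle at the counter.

(a) Not entailed — Omar opened the window, not the circle; the circle belongs to the drawing event.
(b) Entailed — every conjunct here is already in the original opening event.
(c) Entailed — 'carry' is an activity; 'was carrying' entails that some carrying happened, so 'carried' holds.
(d) Entailed — the narrative places the drawing before the opening.
(e) Not entailed — 'at the counter' adds information not in the original event.

(b), (c), (d)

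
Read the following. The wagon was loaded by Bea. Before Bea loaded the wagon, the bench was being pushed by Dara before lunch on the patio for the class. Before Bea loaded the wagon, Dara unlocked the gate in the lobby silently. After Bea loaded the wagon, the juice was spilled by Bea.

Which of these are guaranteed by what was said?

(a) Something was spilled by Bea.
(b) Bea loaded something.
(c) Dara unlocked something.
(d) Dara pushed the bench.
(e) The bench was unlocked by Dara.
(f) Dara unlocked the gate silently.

(a) Entailed — the original entails any weakening of itself; this just generalizes the patient.
(b) Entailed — the original entails any weakening of itself; this just generalizes the patient.
(c) Entailed — this follows by dropping conjuncts from the unlocking event's description.
(d) Entailed — 'push' is an activity; 'was pushing' entails that some pushing happened, so 'pushed' holds.
(e) Not entailed — Dara unlocked the gate, not the bench; the bench belongs to the pushing event.
(f) Entailed — this follows by dropping conjuncts from the unlocking event's description.

(a), (b), (c), (d), (f)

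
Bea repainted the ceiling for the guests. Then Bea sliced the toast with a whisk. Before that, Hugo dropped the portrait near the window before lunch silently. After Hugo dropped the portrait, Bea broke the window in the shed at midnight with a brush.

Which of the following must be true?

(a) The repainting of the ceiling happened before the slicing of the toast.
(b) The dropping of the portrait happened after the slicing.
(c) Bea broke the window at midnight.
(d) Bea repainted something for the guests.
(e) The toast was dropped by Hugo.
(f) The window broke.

(a) Entailed — the narrative places the repainting before the slicing.
(b) Not entailed — the narrative places the dropping before the slicing, not after.
(c) Entailed — dropping 'in the shed', 'with a brush' leaves a sub-description the original still satisfies.
(d) Entailed — generalizing the patient leaves a sub-description the original still satisfies.
(e) Not entailed — Hugo dropped the portrait, not the toast; the toast belongs to the slicing event.
(f) Entailed — 'Bea broke the window' is causative; it entails the inchoative 'the window broke'.

(a), (c), (d), (f)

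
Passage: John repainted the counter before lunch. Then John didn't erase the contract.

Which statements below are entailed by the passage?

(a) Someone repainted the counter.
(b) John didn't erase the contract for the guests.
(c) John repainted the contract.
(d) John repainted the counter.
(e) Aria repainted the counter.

(a), (b), (d)

(a) Entailed — every conjunct here is already in the original repainting event.
(b) Entailed — under negation, adding a further restriction is entailed: if no such erasing event occurred, none occurred for the guests either.
(c) Not entailed — John repainted the counter, not the contract; the contract belongs to the erasing event.
(d) Entailed — every conjunct here is already in the original repainting event.
(e) Not entailed — the passage has John repainting the counter, not Aria.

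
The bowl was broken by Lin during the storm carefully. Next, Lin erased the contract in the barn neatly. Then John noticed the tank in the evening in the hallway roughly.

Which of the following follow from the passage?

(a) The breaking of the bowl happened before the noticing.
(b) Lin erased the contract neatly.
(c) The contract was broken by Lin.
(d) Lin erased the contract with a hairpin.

(a) Entailed — the narrative places the breaking before the noticing.
(b) Entailed — dropping 'in the barn' leaves a sub-description the original still satisfies.
(c) Not entailed — Lin broke the bowl, not the contract; the contract belongs to the erasing event.
(d) Not entailed — 'with a hairpin' adds information not in the original event.

(a), (b)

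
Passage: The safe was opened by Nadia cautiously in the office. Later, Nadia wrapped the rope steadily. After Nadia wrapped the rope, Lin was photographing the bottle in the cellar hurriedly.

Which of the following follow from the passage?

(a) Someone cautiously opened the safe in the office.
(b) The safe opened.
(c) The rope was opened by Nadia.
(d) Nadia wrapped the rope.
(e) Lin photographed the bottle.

(a), (b), (d)

(a) Entailed — the original entails any weakening of itself; this just generalizes the agent.
(b) Entailed — 'Nadia opened the safe' is causative; it entails the inchoative 'the safe opened'.
(c) Not entailed — Nadia opened the safe, not the rope; the rope belongs to the wrapping event.
(d) Entailed — the original entails any weakening of itself; this just drops 'steadily'.
(e) Not entailed — 'was photographing' is progressive on an accomplishment; it does not entail the completed 'photographed'.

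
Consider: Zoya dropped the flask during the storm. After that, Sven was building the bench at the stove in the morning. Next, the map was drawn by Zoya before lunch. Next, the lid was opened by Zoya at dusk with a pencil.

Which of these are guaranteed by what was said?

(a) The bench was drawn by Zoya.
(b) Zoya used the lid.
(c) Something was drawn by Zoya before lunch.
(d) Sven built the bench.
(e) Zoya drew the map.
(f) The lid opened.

(c), (e), (f)

(a) Not entailed — Zoya drew the map, not the bench; the bench belongs to the building event.
(b) Not entailed — the lid is the patient, not an instrument — Zoya used a pencil.
(c) Entailed — generalizing the patient leaves a sub-description the original still satisfies.
(d) Not entailed — 'was building' is progressive on an accomplishment; it does not entail the completed 'built'.
(e) Entailed — this follows by dropping conjuncts from the drawing event's description.
(f) Entailed — 'Zoya opened the lid' is causative; it entails the inchoative 'the lid opened'.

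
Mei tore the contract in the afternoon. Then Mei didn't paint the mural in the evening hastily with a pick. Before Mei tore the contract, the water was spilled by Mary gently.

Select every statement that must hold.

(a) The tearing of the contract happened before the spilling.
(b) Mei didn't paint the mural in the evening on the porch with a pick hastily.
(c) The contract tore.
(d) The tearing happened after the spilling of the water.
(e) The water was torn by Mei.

(b), (c), (d)

(a) Not entailed — the narrative places the spilling before the tearing, not after.
(b) Entailed — under negation, adding a further restriction is entailed: if no such painting event occurred, none occurred on the porch either.
(c) Entailed — 'Mei tore the contract' is causative; it entails the inchoative 'the contract tore'.
(d) Entailed — the narrative places the spilling before the tearing.
(e) Not entailed — Mei tore the contract, not the water; the water belongs to the spilling event.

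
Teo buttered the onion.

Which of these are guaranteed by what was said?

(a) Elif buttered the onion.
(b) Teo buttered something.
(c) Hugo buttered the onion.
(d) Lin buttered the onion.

(a) Not entailed — the passage has Teo buttering the onion, not Elif.
(b) Entailed — the original entails any weakening of itself; this just generalizes the patient.
(c) Not entailed — the passage has Teo buttering the onion, not Hugo.
(d) Not entailed — the passage has Teo buttering the onion, not Lin.

(b)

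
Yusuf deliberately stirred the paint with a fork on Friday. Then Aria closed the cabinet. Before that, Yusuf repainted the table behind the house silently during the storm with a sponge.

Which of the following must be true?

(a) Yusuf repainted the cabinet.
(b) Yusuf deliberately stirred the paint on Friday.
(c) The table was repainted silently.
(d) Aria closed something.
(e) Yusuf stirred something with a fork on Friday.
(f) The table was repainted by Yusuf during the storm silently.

(b), (c), (d), (e), (f)

(a) Not entailed — Yusuf repainted the table, not the cabinet; the cabinet belongs to the closing event.
(b) Entailed — dropping 'with a fork' leaves a sub-description the original still satisfies.
(c) Entailed — every conjunct here is already in the original repainting event.
(d) Entailed — every conjunct here is already in the original closing event.
(e) Entailed — the original entails any weakening of itself; this just drops 'deliberately' and generalizes the patient.
(f) Entailed — every conjunct here is already in the original repainting event.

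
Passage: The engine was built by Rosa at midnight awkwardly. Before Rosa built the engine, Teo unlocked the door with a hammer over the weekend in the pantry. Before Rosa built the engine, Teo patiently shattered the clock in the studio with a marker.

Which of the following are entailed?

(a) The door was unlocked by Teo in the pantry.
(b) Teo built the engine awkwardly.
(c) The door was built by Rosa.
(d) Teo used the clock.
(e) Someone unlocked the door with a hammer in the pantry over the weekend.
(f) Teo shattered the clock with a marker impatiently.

(a), (e)

(a) Entailed — this follows by dropping conjuncts from the unlocking event's description.
(b) Not entailed — the passage has Rosa building the engine, not Teo.
(c) Not entailed — Rosa built the engine, not the door; the door belongs to the unlocking event.
(d) Not entailed — the clock is the patient, not an instrument — Teo used a marker.
(e) Entailed — generalizing the agent leaves a sub-description the original still satisfies.
(f) Not entailed — 'impatiently' adds a manner not in (and inconsistent with) the original.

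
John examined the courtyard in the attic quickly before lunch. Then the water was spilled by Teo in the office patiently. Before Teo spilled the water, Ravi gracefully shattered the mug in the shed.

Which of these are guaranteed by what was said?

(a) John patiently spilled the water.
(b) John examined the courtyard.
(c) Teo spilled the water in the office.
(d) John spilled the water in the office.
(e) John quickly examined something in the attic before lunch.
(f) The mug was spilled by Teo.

(a) Not entailed — the passage has Teo spilling the water, not John.
(b) Entailed — every conjunct here is already in the original examining event.
(c) Entailed — dropping 'patiently' leaves a sub-description the original still satisfies.
(d) Not entailed — the passage has Teo spilling the water, not John.
(e) Entailed — generalizing the patient leaves a sub-description the original still satisfies.
(f) Not entailed — Teo spilled the water, not the mug; the mug belongs to the shattering event.

(b), (c), (e)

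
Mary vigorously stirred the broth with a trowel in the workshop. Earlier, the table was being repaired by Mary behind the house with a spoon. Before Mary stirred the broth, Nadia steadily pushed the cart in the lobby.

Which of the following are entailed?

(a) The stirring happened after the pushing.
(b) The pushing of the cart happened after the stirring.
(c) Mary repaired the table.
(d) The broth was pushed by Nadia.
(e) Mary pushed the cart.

(a)

(a) Entailed — the narrative places the pushing before the stirring.
(b) Not entailed — the narrative places the pushing before the stirring, not after.
(c) Not entailed — 'was repairing' is progressive on an accomplishment; it does not entail the completed 'repaired'.
(d) Not entailed — Nadia pushed the cart, not the broth; the broth belongs to the stirring event.
(e) Not entailed — the passage has Nadia pushing the cart, not Mary.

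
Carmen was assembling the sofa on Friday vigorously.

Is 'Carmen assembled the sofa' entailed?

'was assembling' is progressive; for an accomplishment like 'assemble the sofa', it doesn't entail completion.

no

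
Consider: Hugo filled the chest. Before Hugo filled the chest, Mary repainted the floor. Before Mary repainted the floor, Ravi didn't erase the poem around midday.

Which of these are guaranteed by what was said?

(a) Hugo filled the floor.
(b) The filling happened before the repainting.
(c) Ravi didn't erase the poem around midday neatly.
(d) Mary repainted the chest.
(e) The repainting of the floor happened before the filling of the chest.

(a) Not entailed — Hugo filled the chest, not the floor; the floor belongs to the repainting event.
(b) Not entailed — the narrative places the repainting before the filling, not after.
(c) Entailed — under negation, adding a further restriction is entailed: if no such erasing event occurred, none occurred neatly either.
(d) Not entailed — Mary repainted the floor, not the chest; the chest belongs to the filling event.
(e) Entailed — the narrative places the repainting before the filling.

(c), (e)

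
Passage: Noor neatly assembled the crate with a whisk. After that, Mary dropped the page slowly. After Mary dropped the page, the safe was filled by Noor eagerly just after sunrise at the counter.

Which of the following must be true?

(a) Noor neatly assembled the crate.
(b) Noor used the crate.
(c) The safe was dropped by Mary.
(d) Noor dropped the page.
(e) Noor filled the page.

(a)

(a) Entailed — the original entails any weakening of itself; this just drops 'with a whisk'.
(b) Not entailed — the crate is the patient, not an instrument — Noor used a whisk.
(c) Not entailed — Mary dropped the page, not the safe; the safe belongs to the filling event.
(d) Not entailed — the passage has Mary dropping the page, not Noor.
(e) Not entailed — Noor filled the safe, not the page; the page belongs to the dropping event.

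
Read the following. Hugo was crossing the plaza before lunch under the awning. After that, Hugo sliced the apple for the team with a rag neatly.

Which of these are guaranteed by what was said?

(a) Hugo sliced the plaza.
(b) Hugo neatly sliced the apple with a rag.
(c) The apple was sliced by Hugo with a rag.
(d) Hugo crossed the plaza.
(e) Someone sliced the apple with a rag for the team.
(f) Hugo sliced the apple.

(a) Not entailed — Hugo sliced the apple, not the plaza; the plaza belongs to the crossing event.
(b) Entailed — dropping 'for the team' leaves a sub-description the original still satisfies.
(c) Entailed — the original entails any weakening of itself; this just drops 'for the team', 'neatly'.
(d) Not entailed — 'was crossing' is progressive on an accomplishment; it does not entail the completed 'crossed'.
(e) Entailed — dropping 'neatly' and generalizing the agent leaves a sub-description the original still satisfies.
(f) Entailed — every conjunct here is already in the original slicing event.

(b), (c), (e), (f)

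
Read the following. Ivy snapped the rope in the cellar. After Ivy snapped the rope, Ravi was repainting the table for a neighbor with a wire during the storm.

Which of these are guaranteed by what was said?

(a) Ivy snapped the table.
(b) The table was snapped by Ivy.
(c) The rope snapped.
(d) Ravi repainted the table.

(a) Not entailed — Ivy snapped the rope, not the table; the table belongs to the repainting event.
(b) Not entailed — Ivy snapped the rope, not the table; the table belongs to the repainting event.
(c) Entailed — 'Ivy snapped the rope' is causative; it entails the inchoative 'the rope snapped'.
(d) Not entailed — 'was repainting' is progressive on an accomplishment; it does not entail the completed 'repainted'.

(c)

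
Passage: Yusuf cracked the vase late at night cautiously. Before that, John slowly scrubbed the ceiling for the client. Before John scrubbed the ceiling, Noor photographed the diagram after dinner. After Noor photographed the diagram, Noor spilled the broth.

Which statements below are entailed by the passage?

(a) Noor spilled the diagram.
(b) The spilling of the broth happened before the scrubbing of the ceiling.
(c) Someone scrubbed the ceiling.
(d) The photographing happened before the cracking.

(c), (d)

(a) Not entailed — Noor spilled the broth, not the diagram; the diagram belongs to the photographing event.
(b) Not entailed — the narrative doesn't order the spilling relative to the scrubbing.
(c) Entailed — the original entails any weakening of itself; this just drops 'for the client', 'slowly' and generalizes the agent.
(d) Entailed — the narrative places the photographing before the cracking.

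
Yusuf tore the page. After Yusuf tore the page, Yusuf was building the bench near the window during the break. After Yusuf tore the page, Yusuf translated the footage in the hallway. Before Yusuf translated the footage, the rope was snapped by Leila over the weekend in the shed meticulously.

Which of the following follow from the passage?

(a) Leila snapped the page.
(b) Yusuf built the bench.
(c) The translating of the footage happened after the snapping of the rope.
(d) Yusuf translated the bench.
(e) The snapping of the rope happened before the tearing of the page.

(c)

(a) Not entailed — Leila snapped the rope, not the page; the page belongs to the tearing event.
(b) Not entailed — 'was building' is progressive on an accomplishment; it does not entail the completed 'built'.
(c) Entailed — the narrative places the snapping before the translating.
(d) Not entailed — Yusuf translated the footage, not the bench; the bench belongs to the building event.
(e) Not entailed — the narrative doesn't order the snapping relative to the tearing.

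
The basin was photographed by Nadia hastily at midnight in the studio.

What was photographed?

the basin

'the basin' marks the patient of the photographing event.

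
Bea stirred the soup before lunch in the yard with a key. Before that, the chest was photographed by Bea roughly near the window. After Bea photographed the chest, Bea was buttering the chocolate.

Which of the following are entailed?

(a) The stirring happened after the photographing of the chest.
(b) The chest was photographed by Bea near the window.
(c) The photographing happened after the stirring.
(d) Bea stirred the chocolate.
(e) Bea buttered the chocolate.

(a) Entailed — the narrative places the photographing before the stirring.
(b) Entailed — the original entails any weakening of itself; this just drops 'roughly'.
(c) Not entailed — the narrative places the photographing before the stirring, not after.
(d) Not entailed — Bea stirred the soup, not the chocolate; the chocolate belongs to the buttering event.
(e) Not entailed — 'was buttering' is progressive on an accomplishment; it does not entail the completed 'buttered'.

(a), (b)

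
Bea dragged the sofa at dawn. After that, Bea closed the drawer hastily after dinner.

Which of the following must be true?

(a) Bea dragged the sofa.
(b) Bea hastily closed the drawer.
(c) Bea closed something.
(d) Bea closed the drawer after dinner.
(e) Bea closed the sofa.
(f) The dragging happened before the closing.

(a) Entailed — the original entails any weakening of itself; this just drops 'at dawn'.
(b) Entailed — the original entails any weakening of itself; this just drops 'after dinner'.
(c) Entailed — this follows by dropping conjuncts from the closing event's description.
(d) Entailed — dropping 'hastily' leaves a sub-description the original still satisfies.
(e) Not entailed — Bea closed the drawer, not the sofa; the sofa belongs to the dragging event.
(f) Entailed — the narrative places the dragging before the closing.

(a), (b), (c), (d), (f)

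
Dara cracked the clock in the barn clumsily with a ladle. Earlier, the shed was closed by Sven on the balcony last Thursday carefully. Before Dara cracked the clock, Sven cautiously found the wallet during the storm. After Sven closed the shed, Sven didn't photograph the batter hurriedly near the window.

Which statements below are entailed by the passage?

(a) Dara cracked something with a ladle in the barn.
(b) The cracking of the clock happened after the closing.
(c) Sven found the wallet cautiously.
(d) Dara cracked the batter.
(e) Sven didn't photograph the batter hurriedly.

(a) Entailed — the original entails any weakening of itself; this just drops 'clumsily' and generalizes the patient.
(b) Entailed — the narrative places the closing before the cracking.
(c) Entailed — dropping 'during the storm' leaves a sub-description the original still satisfies.
(d) Not entailed — Dara cracked the clock, not the batter; the batter belongs to the photographing event.
(e) Not entailed — dropping 'near the window' under negation is not valid — the original leaves open that Sven photographed the batter some other way.

(a), (b), (c)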